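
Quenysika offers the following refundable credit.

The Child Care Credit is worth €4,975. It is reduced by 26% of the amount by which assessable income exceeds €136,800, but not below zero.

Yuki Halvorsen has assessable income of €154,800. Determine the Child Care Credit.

€295

Child Care Credit: 26% of the €18,000 excess over €136,800 is €4,680; credit = €4,975 − €4,680 = €295.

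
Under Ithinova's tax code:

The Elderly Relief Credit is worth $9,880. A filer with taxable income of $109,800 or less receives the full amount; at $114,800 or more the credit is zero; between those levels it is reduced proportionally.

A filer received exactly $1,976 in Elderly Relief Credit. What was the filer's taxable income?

$1,976 is 1,976/9,880 of the full $9,880, so 7,904/9,880 of the $5,000 range has been used: income = $109,800 + $5,000 × 7,904/9,880 = $113,800.

$113,800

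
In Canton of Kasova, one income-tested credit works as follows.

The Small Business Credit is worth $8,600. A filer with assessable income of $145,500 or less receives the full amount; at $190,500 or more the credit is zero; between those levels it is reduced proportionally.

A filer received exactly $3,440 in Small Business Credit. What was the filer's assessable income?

$172,500

$3,440 is 3,440/8,600 of the full $8,600, so 5,160/8,600 of the $45,000 range has been used: income = $145,500 + $45,000 × 5,160/8,600 = $172,500.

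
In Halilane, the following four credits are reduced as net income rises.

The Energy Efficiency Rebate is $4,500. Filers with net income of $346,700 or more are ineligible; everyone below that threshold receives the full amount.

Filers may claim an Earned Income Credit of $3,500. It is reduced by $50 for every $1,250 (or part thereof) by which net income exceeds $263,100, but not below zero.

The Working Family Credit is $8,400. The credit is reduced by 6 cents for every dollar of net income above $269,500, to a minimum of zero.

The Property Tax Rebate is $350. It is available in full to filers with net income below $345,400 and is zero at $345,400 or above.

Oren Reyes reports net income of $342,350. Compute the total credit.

$9,179

Energy Efficiency Rebate: $342,350 is below the $346,700 cutoff, so the full $4,500 applies.
Earned Income Credit: income exceeds $263,100 by $79,250, which is 64 full-or-partial $1,250 increments; reduction = 64 × $50 = $3,200, leaving $300.
Working Family Credit: 6% of the $72,850 excess over $269,500 is $4,371; credit = $8,400 − $4,371 = $4,029.
Property Tax Rebate: $342,350 is below the $345,400 cutoff, so the full $350 applies.
Total: $4,500 + $300 + $4,029 + $350 = $9,179.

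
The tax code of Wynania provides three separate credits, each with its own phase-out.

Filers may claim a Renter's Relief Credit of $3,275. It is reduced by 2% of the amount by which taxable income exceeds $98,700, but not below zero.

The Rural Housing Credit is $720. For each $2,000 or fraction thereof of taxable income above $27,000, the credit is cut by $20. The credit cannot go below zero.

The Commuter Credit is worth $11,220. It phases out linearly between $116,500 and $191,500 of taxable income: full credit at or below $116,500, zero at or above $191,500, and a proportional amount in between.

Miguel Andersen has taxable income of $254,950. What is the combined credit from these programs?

Renter's Relief Credit: 2% of the $156,250 excess over $98,700 is $3,125; credit = $3,275 − $3,125 = $150.
Rural Housing Credit: income exceeds $27,000 by $227,950 → 114 increments × $20 = $2,280 ≥ base, so the credit is $0.
Commuter Credit: $254,950 is at or above $191,500, so the credit is $0.
Total: $150 + $0 + $0 = $150.

$150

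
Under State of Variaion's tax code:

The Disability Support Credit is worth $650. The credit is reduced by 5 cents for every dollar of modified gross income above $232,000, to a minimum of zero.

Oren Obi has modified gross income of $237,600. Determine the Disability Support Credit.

$370

Disability Support Credit: 5% of the $5,600 excess over $232,000 is $280; credit = $650 − $280 = $370.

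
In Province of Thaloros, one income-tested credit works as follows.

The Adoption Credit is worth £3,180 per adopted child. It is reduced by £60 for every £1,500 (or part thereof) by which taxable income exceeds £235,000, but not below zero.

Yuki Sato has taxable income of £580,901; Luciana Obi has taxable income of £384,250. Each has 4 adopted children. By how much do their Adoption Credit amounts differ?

Yuki (£580,901): Adoption Credit: base = 4 × £3,180 = £12,720. income exceeds £235,000 by £345,901 → 231 increments × £60 = £13,860 ≥ base, so the credit is £0.
Luciana (£384,250): Adoption Credit: base = 4 × £3,180 = £12,720. income exceeds £235,000 by £149,250, which is 100 full-or-partial £1,500 increments; reduction = 100 × £60 = £6,000, leaving £6,720.
Difference: |£0 − £6,720| = £6,720.

£6,720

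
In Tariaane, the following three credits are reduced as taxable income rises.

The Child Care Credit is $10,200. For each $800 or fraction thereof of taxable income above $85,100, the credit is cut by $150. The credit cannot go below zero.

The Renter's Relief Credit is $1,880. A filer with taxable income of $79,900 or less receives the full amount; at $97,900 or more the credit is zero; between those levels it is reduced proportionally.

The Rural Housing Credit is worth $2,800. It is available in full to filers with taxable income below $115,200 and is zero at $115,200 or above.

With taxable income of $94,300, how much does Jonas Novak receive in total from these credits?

Child Care Credit: income exceeds $85,100 by $9,200, which is 12 full-or-partial $800 increments; reduction = 12 × $150 = $1,800, leaving $8,400.
Renter's Relief Credit: $94,300 is $14,400 into a $18,000 phase-out range, leaving 3,600/18,000 of the credit: $1,880 × 3,600/18,000 = $376.
Rural Housing Credit: $94,300 is below the $115,200 cutoff, so the full $2,800 applies.
Total: $8,400 + $376 + $2,800 = $11,576.

$11,576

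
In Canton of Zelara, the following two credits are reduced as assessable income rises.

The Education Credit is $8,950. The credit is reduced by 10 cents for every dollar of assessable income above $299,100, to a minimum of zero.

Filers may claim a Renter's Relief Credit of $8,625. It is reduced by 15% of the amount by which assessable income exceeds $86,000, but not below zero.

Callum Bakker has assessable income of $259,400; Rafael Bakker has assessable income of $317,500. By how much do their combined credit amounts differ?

$1,840

Callum ($259,400): Education Credit: $259,400 is at or below the $299,100 threshold, so the full $8,950 applies. Renter's Relief Credit: 15% of the $173,400 excess over $86,000 is $26,010 ≥ base, so the credit is $0. total $8,950 + $0 = $8,950
Rafael ($317,500): Education Credit: 10% of the $18,400 excess over $299,100 is $1,840; credit = $8,950 − $1,840 = $7,110. Renter's Relief Credit: 15% of the $231,500 excess over $86,000 is $34,725 ≥ base, so the credit is $0. total $7,110 + $0 = $7,110
Difference: |$8,950 − $7,110| = $1,840.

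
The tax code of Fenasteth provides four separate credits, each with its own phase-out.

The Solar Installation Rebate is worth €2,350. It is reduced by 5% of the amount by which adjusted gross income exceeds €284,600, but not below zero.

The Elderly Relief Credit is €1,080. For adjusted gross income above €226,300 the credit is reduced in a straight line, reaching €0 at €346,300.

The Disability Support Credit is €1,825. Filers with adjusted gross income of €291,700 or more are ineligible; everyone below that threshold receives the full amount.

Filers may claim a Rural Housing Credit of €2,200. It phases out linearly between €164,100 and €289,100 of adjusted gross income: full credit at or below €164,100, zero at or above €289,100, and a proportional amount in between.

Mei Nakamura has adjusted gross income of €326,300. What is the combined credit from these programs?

€445

Solar Installation Rebate: 5% of the €41,700 excess over €284,600 is €2,085; credit = €2,350 − €2,085 = €265.
Elderly Relief Credit: €326,300 is €100,000 into a €120,000 phase-out range, leaving 20,000/120,000 of the credit: €1,080 × 20,000/120,000 = €180.
Disability Support Credit: €326,300 meets or exceeds the €291,700 cutoff, so the credit is €0.
Rural Housing Credit: €326,300 is at or above €289,100, so the credit is €0.
Total: €265 + €180 + €0 + €0 = €445.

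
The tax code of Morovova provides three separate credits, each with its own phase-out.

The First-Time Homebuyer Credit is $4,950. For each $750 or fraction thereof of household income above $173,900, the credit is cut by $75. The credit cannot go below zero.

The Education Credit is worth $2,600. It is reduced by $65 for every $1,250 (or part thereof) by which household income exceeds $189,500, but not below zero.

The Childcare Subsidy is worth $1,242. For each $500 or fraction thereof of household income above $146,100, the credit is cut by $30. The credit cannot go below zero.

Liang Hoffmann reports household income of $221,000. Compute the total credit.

First-Time Homebuyer Credit: income exceeds $173,900 by $47,100, which is 63 full-or-partial $750 increments; reduction = 63 × $75 = $4,725, leaving $225.
Education Credit: income exceeds $189,500 by $31,500, which is 26 full-or-partial $1,250 increments; reduction = 26 × $65 = $1,690, leaving $910.
Childcare Subsidy: income exceeds $146,100 by $74,900 → 150 increments × $30 = $4,500 ≥ base, so the credit is $0.
Total: $225 + $910 + $0 = $1,135.

$1,135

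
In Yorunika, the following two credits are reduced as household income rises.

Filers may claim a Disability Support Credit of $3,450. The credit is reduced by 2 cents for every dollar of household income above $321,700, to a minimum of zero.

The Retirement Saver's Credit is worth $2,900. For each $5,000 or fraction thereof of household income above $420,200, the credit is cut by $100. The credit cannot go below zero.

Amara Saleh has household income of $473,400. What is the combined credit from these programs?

$2,216

Disability Support Credit: 2% of the $151,700 excess over $321,700 is $3,034; credit = $3,450 − $3,034 = $416.
Retirement Saver's Credit: income exceeds $420,200 by $53,200, which is 11 full-or-partial $5,000 increments; reduction = 11 × $100 = $1,100, leaving $1,800.
Total: $416 + $1,800 = $2,216.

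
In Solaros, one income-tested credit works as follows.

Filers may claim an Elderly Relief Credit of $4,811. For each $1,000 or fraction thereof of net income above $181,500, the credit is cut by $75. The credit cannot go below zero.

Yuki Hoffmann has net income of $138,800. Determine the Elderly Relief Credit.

$4,811

Elderly Relief Credit: $138,800 is at or below the $181,500 threshold, so the full $4,811 applies.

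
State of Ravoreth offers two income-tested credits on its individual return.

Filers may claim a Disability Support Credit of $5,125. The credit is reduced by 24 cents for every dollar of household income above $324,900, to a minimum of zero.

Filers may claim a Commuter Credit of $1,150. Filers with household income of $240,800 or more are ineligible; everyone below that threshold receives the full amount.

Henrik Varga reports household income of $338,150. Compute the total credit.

$1,945

Disability Support Credit: 24% of the $13,250 excess over $324,900 is $3,180; credit = $5,125 − $3,180 = $1,945.
Commuter Credit: $338,150 meets or exceeds the $240,800 cutoff, so the credit is $0.
Total: $1,945 + $0 = $1,945.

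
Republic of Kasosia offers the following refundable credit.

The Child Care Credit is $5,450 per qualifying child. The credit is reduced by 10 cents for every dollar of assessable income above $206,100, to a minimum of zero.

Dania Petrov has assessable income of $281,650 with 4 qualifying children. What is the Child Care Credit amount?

$14,245

Child Care Credit: base = 4 × $5,450 = $21,800. 10% of the $75,550 excess over $206,100 is $7,555; credit = $21,800 − $7,555 = $14,245.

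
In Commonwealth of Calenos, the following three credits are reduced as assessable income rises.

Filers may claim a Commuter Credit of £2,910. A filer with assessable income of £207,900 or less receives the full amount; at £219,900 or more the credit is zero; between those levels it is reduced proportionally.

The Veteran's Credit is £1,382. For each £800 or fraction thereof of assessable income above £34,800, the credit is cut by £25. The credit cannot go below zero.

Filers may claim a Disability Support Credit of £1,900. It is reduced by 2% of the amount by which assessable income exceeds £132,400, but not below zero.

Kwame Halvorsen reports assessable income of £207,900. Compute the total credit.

Commuter Credit: £207,900 is at or below the £207,900 threshold, so the full £2,910 applies.
Veteran's Credit: income exceeds £34,800 by £173,100 → 217 increments × £25 = £5,425 ≥ base, so the credit is £0.
Disability Support Credit: 2% of the £75,500 excess over £132,400 is £1,510; credit = £1,900 − £1,510 = £390.
Total: £2,910 + £0 + £390 = £3,300.

£3,300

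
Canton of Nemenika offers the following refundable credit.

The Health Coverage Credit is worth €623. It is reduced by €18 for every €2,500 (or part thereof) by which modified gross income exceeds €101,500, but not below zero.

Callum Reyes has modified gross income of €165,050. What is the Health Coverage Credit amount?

€155

Health Coverage Credit: income exceeds €101,500 by €63,550, which is 26 full-or-partial €2,500 increments; reduction = 26 × €18 = €468, leaving €155.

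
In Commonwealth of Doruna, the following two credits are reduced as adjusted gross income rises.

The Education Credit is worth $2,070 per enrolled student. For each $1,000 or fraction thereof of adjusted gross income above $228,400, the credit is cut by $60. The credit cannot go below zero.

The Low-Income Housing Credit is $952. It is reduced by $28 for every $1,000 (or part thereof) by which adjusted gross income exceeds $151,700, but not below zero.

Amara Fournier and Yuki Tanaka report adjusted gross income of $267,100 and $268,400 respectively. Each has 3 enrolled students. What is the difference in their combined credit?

Amara ($267,100): Education Credit: base = 3 × $2,070 = $6,210. income exceeds $228,400 by $38,700, which is 39 full-or-partial $1,000 increments; reduction = 39 × $60 = $2,340, leaving $3,870. Low-Income Housing Credit: income exceeds $151,700 by $115,400 → 116 increments × $28 = $3,248 ≥ base, so the credit is $0. total $3,870 + $0 = $3,870
Yuki ($268,400): Education Credit: base = 3 × $2,070 = $6,210. income exceeds $228,400 by $40,000, which is 40 full-or-partial $1,000 increments; reduction = 40 × $60 = $2,400, leaving $3,810. Low-Income Housing Credit: income exceeds $151,700 by $116,700 → 117 increments × $28 = $3,276 ≥ base, so the credit is $0. total $3,810 + $0 = $3,810
Difference: |$3,870 − $3,810| = $60.

$60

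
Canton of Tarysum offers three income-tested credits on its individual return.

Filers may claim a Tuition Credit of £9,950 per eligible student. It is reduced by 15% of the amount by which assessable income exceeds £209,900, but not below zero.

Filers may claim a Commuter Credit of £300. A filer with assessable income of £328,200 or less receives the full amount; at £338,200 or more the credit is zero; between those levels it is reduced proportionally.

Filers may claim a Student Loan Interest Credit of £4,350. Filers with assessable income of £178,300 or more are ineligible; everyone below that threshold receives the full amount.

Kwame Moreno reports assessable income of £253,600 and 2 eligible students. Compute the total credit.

£13,645

Tuition Credit: base = 2 × £9,950 = £19,900. 15% of the £43,700 excess over £209,900 is £6,555; credit = £19,900 − £6,555 = £13,345.
Commuter Credit: £253,600 is at or below the £328,200 threshold, so the full £300 applies.
Student Loan Interest Credit: £253,600 meets or exceeds the £178,300 cutoff, so the credit is £0.
Total: £13,345 + £300 + £0 = £13,645.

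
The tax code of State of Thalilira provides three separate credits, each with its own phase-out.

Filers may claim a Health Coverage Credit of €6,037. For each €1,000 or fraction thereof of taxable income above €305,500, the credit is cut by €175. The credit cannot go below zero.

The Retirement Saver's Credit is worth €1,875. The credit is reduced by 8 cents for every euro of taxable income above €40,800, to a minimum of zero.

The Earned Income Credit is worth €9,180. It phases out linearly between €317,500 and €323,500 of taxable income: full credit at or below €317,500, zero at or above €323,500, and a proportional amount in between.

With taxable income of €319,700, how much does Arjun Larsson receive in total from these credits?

€9,226

Health Coverage Credit: income exceeds €305,500 by €14,200, which is 15 full-or-partial €1,000 increments; reduction = 15 × €175 = €2,625, leaving €3,412.
Retirement Saver's Credit: 8% of the €278,900 excess over €40,800 is €22,312 ≥ base, so the credit is €0.
Earned Income Credit: €319,700 is €2,200 into a €6,000 phase-out range, leaving 3,800/6,000 of the credit: €9,180 × 3,800/6,000 = €5,814.
Total: €3,412 + €0 + €5,814 = €9,226.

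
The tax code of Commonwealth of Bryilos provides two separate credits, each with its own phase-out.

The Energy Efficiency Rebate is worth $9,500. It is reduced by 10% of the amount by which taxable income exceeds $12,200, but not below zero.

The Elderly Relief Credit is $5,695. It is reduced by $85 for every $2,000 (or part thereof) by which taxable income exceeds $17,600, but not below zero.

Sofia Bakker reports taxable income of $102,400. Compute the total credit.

$2,520

Energy Efficiency Rebate: 10% of the $90,200 excess over $12,200 is $9,020; credit = $9,500 − $9,020 = $480.
Elderly Relief Credit: income exceeds $17,600 by $84,800, which is 43 full-or-partial $2,000 increments; reduction = 43 × $85 = $3,655, leaving $2,040.
Total: $480 + $2,040 = $2,520.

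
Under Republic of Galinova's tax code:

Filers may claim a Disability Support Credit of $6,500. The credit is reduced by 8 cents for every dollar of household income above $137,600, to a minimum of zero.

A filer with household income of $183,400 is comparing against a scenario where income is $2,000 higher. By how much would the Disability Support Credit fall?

$160

At $183,400 — 8% of the $45,800 excess over $137,600 is $3,664; credit = $6,500 − $3,664 = $2,836.
At $185,400 — 8% of the $47,800 excess over $137,600 is $3,824; credit = $6,500 − $3,824 = $2,676.
Lost: $2,836 − $2,676 = $160.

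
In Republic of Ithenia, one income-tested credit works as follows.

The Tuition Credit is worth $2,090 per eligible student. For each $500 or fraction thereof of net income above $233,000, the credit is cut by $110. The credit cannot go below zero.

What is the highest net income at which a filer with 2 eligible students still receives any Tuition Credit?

Full credit = 2 × $2,090 = $4,180.
After 37 increments the reduction is 37 × $110 = $4,070, leaving $110; one more increment wipes it out. Increment 37 ends at excess 37 × $500 = $18,500, so the highest qualifying income is $233,000 + $18,500 = $251,500.

$251,500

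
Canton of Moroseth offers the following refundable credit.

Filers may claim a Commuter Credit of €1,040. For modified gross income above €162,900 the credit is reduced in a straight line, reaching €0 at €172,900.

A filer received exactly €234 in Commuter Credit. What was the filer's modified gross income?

€234 is 234/1,040 of the full €1,040, so 806/1,040 of the €10,000 range has been used: income = €162,900 + €10,000 × 806/1,040 = €170,650.

€170,650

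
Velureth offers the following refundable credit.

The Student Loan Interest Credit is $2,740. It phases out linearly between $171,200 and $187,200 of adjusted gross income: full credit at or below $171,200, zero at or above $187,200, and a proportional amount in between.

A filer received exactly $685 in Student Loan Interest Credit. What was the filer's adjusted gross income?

$685 is 685/2,740 of the full $2,740, so 2,055/2,740 of the $16,000 range has been used: income = $171,200 + $16,000 × 2,055/2,740 = $183,200.

$183,200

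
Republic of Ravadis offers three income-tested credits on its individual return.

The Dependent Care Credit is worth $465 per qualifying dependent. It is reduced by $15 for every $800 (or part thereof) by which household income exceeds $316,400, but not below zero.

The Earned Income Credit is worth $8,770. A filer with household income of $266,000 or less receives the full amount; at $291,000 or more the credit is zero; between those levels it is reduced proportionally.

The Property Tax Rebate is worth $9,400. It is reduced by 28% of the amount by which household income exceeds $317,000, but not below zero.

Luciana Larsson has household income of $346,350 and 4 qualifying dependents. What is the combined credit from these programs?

$2,472

Dependent Care Credit: base = 4 × $465 = $1,860. income exceeds $316,400 by $29,950, which is 38 full-or-partial $800 increments; reduction = 38 × $15 = $570, leaving $1,290.
Earned Income Credit: $346,350 is at or above $291,000, so the credit is $0.
Property Tax Rebate: 28% of the $29,350 excess over $317,000 is $8,218; credit = $9,400 − $8,218 = $1,182.
Total: $1,290 + $0 + $1,182 = $2,472.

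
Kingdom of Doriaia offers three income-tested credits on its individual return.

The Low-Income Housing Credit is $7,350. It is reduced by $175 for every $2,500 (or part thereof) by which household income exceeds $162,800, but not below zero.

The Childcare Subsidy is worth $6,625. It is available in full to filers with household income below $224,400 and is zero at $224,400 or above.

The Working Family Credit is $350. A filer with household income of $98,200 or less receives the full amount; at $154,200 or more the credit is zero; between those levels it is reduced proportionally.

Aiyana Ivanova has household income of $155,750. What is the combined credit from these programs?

Low-Income Housing Credit: $155,750 is at or below the $162,800 threshold, so the full $7,350 applies.
Childcare Subsidy: $155,750 is below the $224,400 cutoff, so the full $6,625 applies.
Working Family Credit: $155,750 is at or above $154,200, so the credit is $0.
Total: $7,350 + $6,625 + $0 = $13,975.

$13,975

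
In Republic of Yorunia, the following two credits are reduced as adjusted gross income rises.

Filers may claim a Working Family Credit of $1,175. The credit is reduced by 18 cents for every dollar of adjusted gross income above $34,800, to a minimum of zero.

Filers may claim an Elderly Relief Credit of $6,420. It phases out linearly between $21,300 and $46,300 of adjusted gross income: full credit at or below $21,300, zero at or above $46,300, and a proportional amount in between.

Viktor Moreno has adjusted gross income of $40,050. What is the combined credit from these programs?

Working Family Credit: 18% of the $5,250 excess over $34,800 is $945; credit = $1,175 − $945 = $230.
Elderly Relief Credit: $40,050 is $18,750 into a $25,000 phase-out range, leaving 6,250/25,000 of the credit: $6,420 × 6,250/25,000 = $1,605.
Total: $230 + $1,605 = $1,835.

$1,835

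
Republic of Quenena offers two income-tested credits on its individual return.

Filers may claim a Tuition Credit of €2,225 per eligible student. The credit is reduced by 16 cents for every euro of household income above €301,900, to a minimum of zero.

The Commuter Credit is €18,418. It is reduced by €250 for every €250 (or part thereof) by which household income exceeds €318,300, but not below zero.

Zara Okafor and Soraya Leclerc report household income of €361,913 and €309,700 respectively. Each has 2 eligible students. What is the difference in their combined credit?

Zara (€361,913): Tuition Credit: base = 2 × €2,225 = €4,450. 16% of the €60,013 excess over €301,900 is €9,602.08 ≥ base, so the credit is €0. Commuter Credit: income exceeds €318,300 by €43,613 → 175 increments × €250 = €43,750 ≥ base, so the credit is €0. total €0 + €0 = €0
Soraya (€309,700): Tuition Credit: base = 2 × €2,225 = €4,450. 16% of the €7,800 excess over €301,900 is €1,248; credit = €4,450 − €1,248 = €3,202. Commuter Credit: €309,700 is at or below the €318,300 threshold, so the full €18,418 applies. total €3,202 + €18,418 = €21,620
Difference: |€0 − €21,620| = €21,620.

€21,620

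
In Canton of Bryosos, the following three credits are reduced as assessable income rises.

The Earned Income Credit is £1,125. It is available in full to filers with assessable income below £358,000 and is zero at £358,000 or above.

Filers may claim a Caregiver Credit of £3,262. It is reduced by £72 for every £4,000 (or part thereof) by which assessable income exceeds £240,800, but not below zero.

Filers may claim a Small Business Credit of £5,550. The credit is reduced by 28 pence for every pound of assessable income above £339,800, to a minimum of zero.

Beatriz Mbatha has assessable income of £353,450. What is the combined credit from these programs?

Earned Income Credit: £353,450 is below the £358,000 cutoff, so the full £1,125 applies.
Caregiver Credit: income exceeds £240,800 by £112,650, which is 29 full-or-partial £4,000 increments; reduction = 29 × £72 = £2,088, leaving £1,174.
Small Business Credit: 28% of the £13,650 excess over £339,800 is £3,822; credit = £5,550 − £3,822 = £1,728.
Total: £1,125 + £1,174 + £1,728 = £4,027.

£4,027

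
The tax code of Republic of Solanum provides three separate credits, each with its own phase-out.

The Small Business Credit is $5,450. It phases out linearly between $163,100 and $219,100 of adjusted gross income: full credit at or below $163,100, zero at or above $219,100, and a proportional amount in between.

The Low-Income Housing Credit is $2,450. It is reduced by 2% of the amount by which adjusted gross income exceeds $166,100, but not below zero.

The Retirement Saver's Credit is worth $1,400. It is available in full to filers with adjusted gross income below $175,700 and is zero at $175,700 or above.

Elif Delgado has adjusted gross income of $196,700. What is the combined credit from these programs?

$4,018

Small Business Credit: $196,700 is $33,600 into a $56,000 phase-out range, leaving 22,400/56,000 of the credit: $5,450 × 22,400/56,000 = $2,180.
Low-Income Housing Credit: 2% of the $30,600 excess over $166,100 is $612; credit = $2,450 − $612 = $1,838.
Retirement Saver's Credit: $196,700 meets or exceeds the $175,700 cutoff, so the credit is $0.
Total: $2,180 + $1,838 + $0 = $4,018.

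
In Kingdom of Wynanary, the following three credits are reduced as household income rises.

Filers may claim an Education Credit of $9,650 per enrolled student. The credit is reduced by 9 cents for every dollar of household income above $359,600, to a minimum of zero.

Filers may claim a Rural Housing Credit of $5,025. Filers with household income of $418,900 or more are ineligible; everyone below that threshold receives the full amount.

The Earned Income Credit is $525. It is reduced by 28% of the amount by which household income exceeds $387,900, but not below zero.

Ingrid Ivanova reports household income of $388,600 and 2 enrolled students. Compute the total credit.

Education Credit: base = 2 × $9,650 = $19,300. 9% of the $29,000 excess over $359,600 is $2,610; credit = $19,300 − $2,610 = $16,690.
Rural Housing Credit: $388,600 is below the $418,900 cutoff, so the full $5,025 applies.
Earned Income Credit: 28% of the $700 excess over $387,900 is $196; credit = $525 − $196 = $329.
Total: $16,690 + $5,025 + $329 = $22,044.

$22,044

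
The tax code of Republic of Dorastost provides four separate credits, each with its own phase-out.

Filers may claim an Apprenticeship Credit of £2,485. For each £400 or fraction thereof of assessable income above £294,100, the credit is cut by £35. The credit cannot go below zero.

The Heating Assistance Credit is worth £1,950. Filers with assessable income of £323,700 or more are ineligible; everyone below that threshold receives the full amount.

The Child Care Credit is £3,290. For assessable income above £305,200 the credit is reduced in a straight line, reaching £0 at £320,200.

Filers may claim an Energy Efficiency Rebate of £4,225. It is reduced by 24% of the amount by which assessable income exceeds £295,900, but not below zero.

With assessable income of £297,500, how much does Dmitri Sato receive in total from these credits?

£11,251

Apprenticeship Credit: income exceeds £294,100 by £3,400, which is 9 full-or-partial £400 increments; reduction = 9 × £35 = £315, leaving £2,170.
Heating Assistance Credit: £297,500 is below the £323,700 cutoff, so the full £1,950 applies.
Child Care Credit: £297,500 is at or below the £305,200 threshold, so the full £3,290 applies.
Energy Efficiency Rebate: 24% of the £1,600 excess over £295,900 is £384; credit = £4,225 − £384 = £3,841.
Total: £2,170 + £1,950 + £3,290 + £3,841 = £11,251.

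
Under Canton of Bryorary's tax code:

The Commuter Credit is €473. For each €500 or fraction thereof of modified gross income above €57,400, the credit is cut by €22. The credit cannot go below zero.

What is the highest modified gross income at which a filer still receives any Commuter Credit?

After 21 increments the reduction is 21 × €22 = €462, leaving €11; one more increment wipes it out. Increment 21 ends at excess 21 × €500 = €10,500, so the highest qualifying income is €57,400 + €10,500 = €67,900.

€67,900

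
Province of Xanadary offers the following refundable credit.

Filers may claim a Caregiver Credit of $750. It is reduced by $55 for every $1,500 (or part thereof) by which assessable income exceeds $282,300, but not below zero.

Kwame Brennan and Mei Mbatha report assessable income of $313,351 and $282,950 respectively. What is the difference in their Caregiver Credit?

Kwame ($313,351): Caregiver Credit: income exceeds $282,300 by $31,051 → 21 increments × $55 = $1,155 ≥ base, so the credit is $0.
Mei ($282,950): Caregiver Credit: income exceeds $282,300 by $650, which is 1 full-or-partial $1,500 increment; reduction = 1 × $55 = $55, leaving $695.
Difference: |$0 − $695| = $695.

$695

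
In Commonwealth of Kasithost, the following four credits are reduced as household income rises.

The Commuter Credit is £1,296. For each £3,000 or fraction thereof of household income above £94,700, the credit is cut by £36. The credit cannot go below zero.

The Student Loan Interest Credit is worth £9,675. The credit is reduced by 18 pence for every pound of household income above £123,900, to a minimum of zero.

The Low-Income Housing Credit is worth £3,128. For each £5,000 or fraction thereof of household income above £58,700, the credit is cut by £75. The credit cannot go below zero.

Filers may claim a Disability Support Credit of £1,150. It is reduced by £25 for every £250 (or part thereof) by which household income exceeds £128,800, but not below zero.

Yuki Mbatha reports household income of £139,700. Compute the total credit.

£9,490

Commuter Credit: income exceeds £94,700 by £45,000, which is 15 full-or-partial £3,000 increments; reduction = 15 × £36 = £540, leaving £756.
Student Loan Interest Credit: 18% of the £15,800 excess over £123,900 is £2,844; credit = £9,675 − £2,844 = £6,831.
Low-Income Housing Credit: income exceeds £58,700 by £81,000, which is 17 full-or-partial £5,000 increments; reduction = 17 × £75 = £1,275, leaving £1,853.
Disability Support Credit: income exceeds £128,800 by £10,900, which is 44 full-or-partial £250 increments; reduction = 44 × £25 = £1,100, leaving £50.
Total: £756 + £6,831 + £1,853 + £50 = £9,490.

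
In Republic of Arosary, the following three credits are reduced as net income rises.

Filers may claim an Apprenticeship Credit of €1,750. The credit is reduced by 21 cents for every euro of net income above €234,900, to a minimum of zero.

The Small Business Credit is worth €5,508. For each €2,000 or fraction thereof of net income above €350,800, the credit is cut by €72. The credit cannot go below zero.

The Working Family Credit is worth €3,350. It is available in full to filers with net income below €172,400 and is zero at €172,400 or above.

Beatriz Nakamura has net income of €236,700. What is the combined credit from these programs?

€6,880

Apprenticeship Credit: 21% of the €1,800 excess over €234,900 is €378; credit = €1,750 − €378 = €1,372.
Small Business Credit: €236,700 is at or below the €350,800 threshold, so the full €5,508 applies.
Working Family Credit: €236,700 meets or exceeds the €172,400 cutoff, so the credit is €0.
Total: €1,372 + €5,508 + €0 = €6,880.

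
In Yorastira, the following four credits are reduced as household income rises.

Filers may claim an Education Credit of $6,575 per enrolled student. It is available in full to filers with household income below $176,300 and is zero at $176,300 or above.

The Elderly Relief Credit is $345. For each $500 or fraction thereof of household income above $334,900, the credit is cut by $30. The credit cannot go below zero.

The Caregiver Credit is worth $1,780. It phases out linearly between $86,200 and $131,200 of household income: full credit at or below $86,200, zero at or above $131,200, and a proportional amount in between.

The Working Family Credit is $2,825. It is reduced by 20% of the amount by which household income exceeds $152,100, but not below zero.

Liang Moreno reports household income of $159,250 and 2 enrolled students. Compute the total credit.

Education Credit: base = 2 × $6,575 = $13,150. $159,250 is below the $176,300 cutoff, so the full $13,150 applies.
Elderly Relief Credit: $159,250 is at or below the $334,900 threshold, so the full $345 applies.
Caregiver Credit: $159,250 is at or above $131,200, so the credit is $0.
Working Family Credit: 20% of the $7,150 excess over $152,100 is $1,430; credit = $2,825 − $1,430 = $1,395.
Total: $13,150 + $345 + $0 + $1,395 = $14,890.

$14,890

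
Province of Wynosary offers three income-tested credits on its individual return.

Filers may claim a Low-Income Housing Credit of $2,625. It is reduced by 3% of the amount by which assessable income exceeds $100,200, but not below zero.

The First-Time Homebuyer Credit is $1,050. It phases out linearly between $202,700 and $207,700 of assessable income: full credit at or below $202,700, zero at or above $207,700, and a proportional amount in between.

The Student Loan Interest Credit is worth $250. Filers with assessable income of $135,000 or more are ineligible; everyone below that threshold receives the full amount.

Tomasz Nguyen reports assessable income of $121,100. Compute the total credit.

Low-Income Housing Credit: 3% of the $20,900 excess over $100,200 is $627; credit = $2,625 − $627 = $1,998.
First-Time Homebuyer Credit: $121,100 is at or below the $202,700 threshold, so the full $1,050 applies.
Student Loan Interest Credit: $121,100 is below the $135,000 cutoff, so the full $250 applies.
Total: $1,998 + $1,050 + $250 = $3,298.

$3,298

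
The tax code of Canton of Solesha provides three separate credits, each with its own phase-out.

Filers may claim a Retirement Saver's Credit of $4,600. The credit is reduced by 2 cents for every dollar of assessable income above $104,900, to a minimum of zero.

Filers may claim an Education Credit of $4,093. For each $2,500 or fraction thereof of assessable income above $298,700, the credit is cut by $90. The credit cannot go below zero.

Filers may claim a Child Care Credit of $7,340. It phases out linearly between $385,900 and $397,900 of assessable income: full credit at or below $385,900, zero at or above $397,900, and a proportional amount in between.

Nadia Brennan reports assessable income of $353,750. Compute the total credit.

Retirement Saver's Credit: 2% of the $248,850 excess over $104,900 is $4,977 ≥ base, so the credit is $0.
Education Credit: income exceeds $298,700 by $55,050, which is 23 full-or-partial $2,500 increments; reduction = 23 × $90 = $2,070, leaving $2,023.
Child Care Credit: $353,750 is at or below the $385,900 threshold, so the full $7,340 applies.
Total: $0 + $2,023 + $7,340 = $9,363.

$9,363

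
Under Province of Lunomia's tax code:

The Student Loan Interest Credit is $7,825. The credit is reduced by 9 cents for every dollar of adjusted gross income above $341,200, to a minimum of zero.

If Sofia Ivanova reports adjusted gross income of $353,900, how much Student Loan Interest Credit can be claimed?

Student Loan Interest Credit: 9% of the $12,700 excess over $341,200 is $1,143; credit = $7,825 − $1,143 = $6,682.

$6,682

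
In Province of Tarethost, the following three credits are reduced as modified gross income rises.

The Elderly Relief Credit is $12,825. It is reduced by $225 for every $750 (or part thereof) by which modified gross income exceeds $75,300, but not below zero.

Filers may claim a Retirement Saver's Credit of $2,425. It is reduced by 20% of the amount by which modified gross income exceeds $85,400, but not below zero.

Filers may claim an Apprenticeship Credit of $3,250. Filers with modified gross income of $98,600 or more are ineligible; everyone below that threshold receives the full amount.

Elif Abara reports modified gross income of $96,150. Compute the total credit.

Elderly Relief Credit: income exceeds $75,300 by $20,850, which is 28 full-or-partial $750 increments; reduction = 28 × $225 = $6,300, leaving $6,525.
Retirement Saver's Credit: 20% of the $10,750 excess over $85,400 is $2,150; credit = $2,425 − $2,150 = $275.
Apprenticeship Credit: $96,150 is below the $98,600 cutoff, so the full $3,250 applies.
Total: $6,525 + $275 + $3,250 = $10,050.

$10,050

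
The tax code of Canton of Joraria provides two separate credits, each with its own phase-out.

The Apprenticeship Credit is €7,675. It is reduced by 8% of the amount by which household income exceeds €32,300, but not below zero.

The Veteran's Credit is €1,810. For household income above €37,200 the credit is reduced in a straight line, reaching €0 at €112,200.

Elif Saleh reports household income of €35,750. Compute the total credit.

€9,209

Apprenticeship Credit: 8% of the €3,450 excess over €32,300 is €276; credit = €7,675 − €276 = €7,399.
Veteran's Credit: €35,750 is at or below the €37,200 threshold, so the full €1,810 applies.
Total: €7,399 + €1,810 = €9,209.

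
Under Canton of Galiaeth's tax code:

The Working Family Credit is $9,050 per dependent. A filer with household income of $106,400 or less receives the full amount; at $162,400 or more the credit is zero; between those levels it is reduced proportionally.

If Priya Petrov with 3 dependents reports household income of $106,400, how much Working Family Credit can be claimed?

$27,150

Working Family Credit: base = 3 × $9,050 = $27,150. $106,400 is at or below the $106,400 threshold, so the full $27,150 applies.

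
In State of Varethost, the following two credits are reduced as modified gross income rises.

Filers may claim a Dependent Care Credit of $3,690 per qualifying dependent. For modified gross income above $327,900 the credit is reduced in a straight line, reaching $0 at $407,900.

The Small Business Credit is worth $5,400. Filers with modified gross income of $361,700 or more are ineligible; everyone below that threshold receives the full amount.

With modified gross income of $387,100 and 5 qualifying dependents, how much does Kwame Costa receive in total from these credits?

$4,797

Dependent Care Credit: base = 5 × $3,690 = $18,450. $387,100 is $59,200 into a $80,000 phase-out range, leaving 20,800/80,000 of the credit: $18,450 × 20,800/80,000 = $4,797.
Small Business Credit: $387,100 meets or exceeds the $361,700 cutoff, so the credit is $0.
Total: $4,797 + $0 = $4,797.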